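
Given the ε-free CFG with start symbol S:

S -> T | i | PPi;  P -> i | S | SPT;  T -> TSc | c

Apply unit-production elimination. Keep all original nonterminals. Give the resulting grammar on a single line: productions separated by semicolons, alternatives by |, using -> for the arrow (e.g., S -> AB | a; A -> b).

Unit productions: P->S, S->T.
Unit pairs (A ⇒* B via units): (P,S), (P,T), (S,T).
S: inherits non-unit rules of {S, T} → PPi | TSc | c | i.
P: inherits non-unit rules of {P, S, T} → PPi | SPT | TSc | c | i.
T: inherits non-unit rules of {T} → TSc | c.

S -> c | i | PPi | TSc; P -> c | i | PPi | SPT | TSc; T -> c | TSc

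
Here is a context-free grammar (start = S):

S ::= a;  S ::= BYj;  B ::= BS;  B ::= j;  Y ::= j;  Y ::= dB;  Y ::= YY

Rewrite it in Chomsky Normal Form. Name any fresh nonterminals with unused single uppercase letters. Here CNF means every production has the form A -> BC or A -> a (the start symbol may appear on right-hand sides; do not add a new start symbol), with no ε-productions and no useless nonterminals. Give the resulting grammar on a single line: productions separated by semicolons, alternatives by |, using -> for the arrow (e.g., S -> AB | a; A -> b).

S -> a | BD; A -> j; B -> j | BS; C -> d; D -> YA; Y -> j | CB | YY

No ε-productions.
No unit productions to eliminate.
TERM: introduce C -> d, A -> j and substitute in every rule of length ≥2.
BIN: S -> BYA becomes S -> BD, D -> YA.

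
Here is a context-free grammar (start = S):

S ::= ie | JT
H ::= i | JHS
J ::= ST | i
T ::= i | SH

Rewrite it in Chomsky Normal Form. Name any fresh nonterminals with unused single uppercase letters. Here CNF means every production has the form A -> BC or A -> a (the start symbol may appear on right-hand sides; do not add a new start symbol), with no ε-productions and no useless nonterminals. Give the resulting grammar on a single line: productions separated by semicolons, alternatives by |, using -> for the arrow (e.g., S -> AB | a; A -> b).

No ε-productions.
No unit productions to eliminate.
TERM: introduce B -> e, A -> i and substitute in every rule of length ≥2.
BIN: H -> JHS becomes H -> JC, C -> HS.

S -> AB | JT; A -> i; B -> e; C -> HS; H -> i | JC; J -> i | ST; T -> i | SH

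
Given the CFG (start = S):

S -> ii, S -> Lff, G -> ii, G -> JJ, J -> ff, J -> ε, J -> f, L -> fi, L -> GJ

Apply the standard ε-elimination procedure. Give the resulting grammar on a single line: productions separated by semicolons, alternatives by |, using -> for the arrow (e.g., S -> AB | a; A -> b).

S -> ff | ii | Lff; G -> J | JJ | ii; J -> f | ff; L -> G | J | GJ | fi

Nullable set: {G, J, L}.
S -> Lff: L nullable, giving Lff | ff.
G -> JJ: J, J nullable, giving J | JJ.
Drop J -> ε.
L -> GJ: G, J nullable, giving G | GJ | J.
Unchanged (no nullable symbols): S -> ii; G -> ii; J -> f; J -> ff; L -> fi.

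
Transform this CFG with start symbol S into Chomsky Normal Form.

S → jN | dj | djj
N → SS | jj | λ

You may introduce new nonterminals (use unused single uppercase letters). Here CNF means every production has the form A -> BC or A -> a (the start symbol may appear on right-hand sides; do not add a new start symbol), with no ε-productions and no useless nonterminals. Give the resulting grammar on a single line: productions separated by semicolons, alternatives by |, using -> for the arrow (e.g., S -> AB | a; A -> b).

S -> j | AN | BA | BC; A -> j; B -> d; C -> AA; N -> AA | SS

Nullable: {N}; after ε-elimination: S -> j | dj | jN | djj; N -> SS | jj.
No unit productions to eliminate.
TERM: introduce B -> d, A -> j and substitute in every rule of length ≥2.
BIN: S -> BAA becomes S -> BC, C -> AA.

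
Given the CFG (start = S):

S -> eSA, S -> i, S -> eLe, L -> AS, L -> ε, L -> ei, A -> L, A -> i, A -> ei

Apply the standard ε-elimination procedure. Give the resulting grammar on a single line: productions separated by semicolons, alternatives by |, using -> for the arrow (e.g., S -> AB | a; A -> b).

S -> i | eS | ee | eLe | eSA; A -> L | i | ei; L -> S | AS | ei

Nullable set: {A, L}.
S -> eLe: L nullable, giving eLe | ee.
S -> eSA: A nullable, giving eS | eSA.
A -> L: L nullable, giving L.
Drop L -> ε.
L -> AS: A nullable, giving AS | S.
Unchanged (no nullable symbols): S -> i; A -> ei; A -> i; L -> ei.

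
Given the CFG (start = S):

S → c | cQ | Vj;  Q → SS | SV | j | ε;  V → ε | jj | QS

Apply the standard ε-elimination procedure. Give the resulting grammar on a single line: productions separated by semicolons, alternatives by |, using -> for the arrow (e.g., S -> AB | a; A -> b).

S -> c | j | Vj | cQ; Q -> S | j | SS | SV; V -> S | QS | jj

Nullable set: {Q, V}.
S -> Vj: V nullable, giving Vj | j.
S -> cQ: Q nullable, giving c | cQ.
Drop Q -> ε.
Q -> SV: V nullable, giving S | SV.
Drop V -> ε.
V -> QS: Q nullable, giving QS | S.
Unchanged (no nullable symbols): S -> c; Q -> SS; Q -> j; V -> jj.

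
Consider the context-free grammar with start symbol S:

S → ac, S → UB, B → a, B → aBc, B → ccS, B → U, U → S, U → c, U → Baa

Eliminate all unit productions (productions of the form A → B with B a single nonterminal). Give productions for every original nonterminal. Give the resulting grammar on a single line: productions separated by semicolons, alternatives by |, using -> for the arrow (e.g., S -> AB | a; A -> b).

S -> UB | ac; B -> a | c | UB | ac | Baa | aBc | ccS; U -> c | UB | ac | Baa

Unit productions: B->U, U->S.
Unit pairs (A ⇒* B via units): (B,S), (B,U), (U,S).
S: inherits non-unit rules of {S} → UB | ac.
B: inherits non-unit rules of {B, S, U} → Baa | UB | a | aBc | ac | c | ccS.
U: inherits non-unit rules of {S, U} → Baa | UB | ac | c.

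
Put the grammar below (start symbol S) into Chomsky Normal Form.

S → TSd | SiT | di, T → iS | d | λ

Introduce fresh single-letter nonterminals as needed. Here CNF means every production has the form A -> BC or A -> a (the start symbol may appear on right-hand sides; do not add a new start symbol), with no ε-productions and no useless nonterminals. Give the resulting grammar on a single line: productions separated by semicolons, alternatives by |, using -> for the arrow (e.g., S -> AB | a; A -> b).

S -> AB | SA | SB | SC | TD; A -> d; B -> i; C -> BT; D -> SA; T -> d | BS

Nullable: {T}; after ε-elimination: S -> Sd | Si | di | SiT | TSd; T -> d | iS.
No unit productions to eliminate.
TERM: introduce A -> d, B -> i and substitute in every rule of length ≥2.
BIN: S -> SBT becomes S -> SC, C -> BT; S -> TSA becomes S -> TD, D -> SA.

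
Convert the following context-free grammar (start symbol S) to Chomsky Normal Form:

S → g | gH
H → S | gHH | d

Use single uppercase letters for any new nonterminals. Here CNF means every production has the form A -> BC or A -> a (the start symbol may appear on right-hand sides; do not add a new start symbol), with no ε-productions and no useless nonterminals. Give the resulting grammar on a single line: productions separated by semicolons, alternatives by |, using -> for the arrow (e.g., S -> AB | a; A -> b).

No ε-productions.
After unit-elimination: S -> g | gH; H -> d | g | gH | gHH.
TERM: introduce A -> g and substitute in every rule of length ≥2.
BIN: H -> AHH becomes H -> AB, B -> HH.

S -> g | AH; A -> g; B -> HH; H -> d | g | AB | AH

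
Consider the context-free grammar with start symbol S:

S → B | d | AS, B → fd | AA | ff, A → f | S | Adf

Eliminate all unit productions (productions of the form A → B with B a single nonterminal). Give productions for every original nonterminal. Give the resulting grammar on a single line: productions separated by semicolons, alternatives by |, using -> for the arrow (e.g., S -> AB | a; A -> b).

S -> d | AA | AS | fd | ff; A -> d | f | AA | AS | fd | ff | Adf; B -> AA | fd | ff

Unit productions: A->S, S->B.
Unit pairs (A ⇒* B via units): (A,B), (A,S), (S,B).
S: inherits non-unit rules of {B, S} → AA | AS | d | fd | ff.
A: inherits non-unit rules of {A, B, S} → AA | AS | Adf | d | f | fd | ff.
B: inherits non-unit rules of {B} → AA | fd | ff.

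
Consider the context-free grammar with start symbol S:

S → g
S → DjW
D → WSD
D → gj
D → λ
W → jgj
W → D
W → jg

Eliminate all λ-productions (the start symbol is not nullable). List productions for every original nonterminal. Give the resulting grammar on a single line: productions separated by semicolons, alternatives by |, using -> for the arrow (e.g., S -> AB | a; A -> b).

Nullable set: {D, W}.
S -> DjW: D, W nullable, giving Dj | DjW | j | jW.
Drop D -> λ.
D -> WSD: W, D nullable, giving S | SD | WS | WSD.
W -> D: D nullable, giving D.
Unchanged (no nullable symbols): S -> g; D -> gj; W -> jg; W -> jgj.

S -> g | j | Dj | jW | DjW; D -> S | SD | WS | gj | WSD; W -> D | jg | jgj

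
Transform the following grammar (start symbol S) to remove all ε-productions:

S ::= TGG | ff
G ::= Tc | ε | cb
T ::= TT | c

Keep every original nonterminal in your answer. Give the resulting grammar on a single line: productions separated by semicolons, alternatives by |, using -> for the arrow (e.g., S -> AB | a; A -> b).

Nullable set: {G}.
S -> TGG: G, G nullable, giving T | TG | TGG.
Drop G -> ε.
Unchanged (no nullable symbols): S -> ff; G -> Tc; G -> cb; T -> TT; T -> c.

S -> T | TG | ff | TGG; G -> Tc | cb; T -> c | TT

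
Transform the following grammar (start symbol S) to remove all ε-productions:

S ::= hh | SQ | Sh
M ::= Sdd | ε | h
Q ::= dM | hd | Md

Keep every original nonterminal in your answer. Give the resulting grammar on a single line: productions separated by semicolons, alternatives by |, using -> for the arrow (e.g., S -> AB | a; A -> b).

Nullable set: {M}.
Drop M -> ε.
Q -> Md: M nullable, giving Md | d.
Q -> dM: M nullable, giving d | dM.
Unchanged (no nullable symbols): S -> SQ; S -> Sh; S -> hh; M -> Sdd; M -> h; Q -> hd.

S -> SQ | Sh | hh; M -> h | Sdd; Q -> d | Md | dM | hd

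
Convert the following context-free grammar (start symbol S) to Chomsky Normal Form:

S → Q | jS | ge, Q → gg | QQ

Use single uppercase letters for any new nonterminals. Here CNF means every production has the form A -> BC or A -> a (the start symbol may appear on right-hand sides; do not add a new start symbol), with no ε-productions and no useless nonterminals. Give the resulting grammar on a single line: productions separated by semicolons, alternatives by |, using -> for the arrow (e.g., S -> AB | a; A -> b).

No ε-productions.
After unit-elimination: S -> QQ | ge | gg | jS; Q -> QQ | gg.
TERM: introduce B -> e, A -> g, C -> j and substitute in every rule of length ≥2.

S -> AA | AB | CS | QQ; A -> g; B -> e; C -> j; Q -> AA | QQ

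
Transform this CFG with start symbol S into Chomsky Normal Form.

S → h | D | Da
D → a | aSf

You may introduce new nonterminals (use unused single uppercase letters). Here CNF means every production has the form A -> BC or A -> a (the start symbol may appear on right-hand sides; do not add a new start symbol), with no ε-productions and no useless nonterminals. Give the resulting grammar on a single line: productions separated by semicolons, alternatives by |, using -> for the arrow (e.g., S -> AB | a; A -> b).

No ε-productions.
After unit-elimination: S -> a | h | Da | aSf; D -> a | aSf.
TERM: introduce A -> a, B -> f and substitute in every rule of length ≥2.
BIN: D -> ASB becomes D -> AC, C -> SB; S -> ASB becomes S -> AE, E -> SB.

S -> a | h | AE | DA; A -> a; B -> f; C -> SB; D -> a | AC; E -> SB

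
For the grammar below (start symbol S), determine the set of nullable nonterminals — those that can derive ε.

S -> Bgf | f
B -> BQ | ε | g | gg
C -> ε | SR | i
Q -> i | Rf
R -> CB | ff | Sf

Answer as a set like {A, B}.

Directly nullable (have an ε-rule): {B, C}.
R is nullable via R -> CB (every symbol on the right is already known nullable).
Not nullable: Q, S — each has a terminal in every rule's right-hand side or depends on a non-nullable symbol.

{B, C, R}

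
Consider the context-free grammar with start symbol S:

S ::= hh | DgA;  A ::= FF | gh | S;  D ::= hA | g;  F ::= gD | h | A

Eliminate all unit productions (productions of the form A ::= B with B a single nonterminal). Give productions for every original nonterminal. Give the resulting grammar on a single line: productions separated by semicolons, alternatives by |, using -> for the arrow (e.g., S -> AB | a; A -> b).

S -> hh | DgA; A -> FF | gh | hh | DgA; D -> g | hA; F -> h | FF | gD | gh | hh | DgA

Unit productions: A->S, F->A.
Unit pairs (A ⇒* B via units): (A,S), (F,A), (F,S).
S: inherits non-unit rules of {S} → DgA | hh.
A: inherits non-unit rules of {A, S} → DgA | FF | gh | hh.
D: inherits non-unit rules of {D} → g | hA.
F: inherits non-unit rules of {A, F, S} → DgA | FF | gD | gh | h | hh.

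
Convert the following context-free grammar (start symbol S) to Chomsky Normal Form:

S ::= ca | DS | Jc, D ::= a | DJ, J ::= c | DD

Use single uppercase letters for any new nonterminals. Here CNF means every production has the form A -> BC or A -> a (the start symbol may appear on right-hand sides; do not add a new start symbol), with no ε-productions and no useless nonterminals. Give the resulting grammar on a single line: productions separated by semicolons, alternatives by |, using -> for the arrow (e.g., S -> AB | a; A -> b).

No ε-productions.
No unit productions to eliminate.
TERM: introduce B -> a, A -> c and substitute in every rule of length ≥2.

S -> AB | DS | JA; A -> c; B -> a; D -> a | DJ; J -> c | DD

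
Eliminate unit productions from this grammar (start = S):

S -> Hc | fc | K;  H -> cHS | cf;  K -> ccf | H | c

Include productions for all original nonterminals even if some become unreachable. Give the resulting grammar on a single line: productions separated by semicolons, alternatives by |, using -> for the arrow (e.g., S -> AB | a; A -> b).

S -> c | Hc | cf | fc | cHS | ccf; H -> cf | cHS; K -> c | cf | cHS | ccf

Unit productions: K->H, S->K.
Unit pairs (A ⇒* B via units): (K,H), (S,H), (S,K).
S: inherits non-unit rules of {H, K, S} → Hc | c | cHS | ccf | cf | fc.
H: inherits non-unit rules of {H} → cHS | cf.
K: inherits non-unit rules of {H, K} → c | cHS | ccf | cf.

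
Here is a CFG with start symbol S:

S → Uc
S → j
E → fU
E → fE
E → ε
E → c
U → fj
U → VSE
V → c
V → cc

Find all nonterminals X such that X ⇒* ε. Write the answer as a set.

{E}

Directly nullable (have an ε-rule): {E}.
Not nullable: S, U, V — each has a terminal in every rule's right-hand side or depends on a non-nullable symbol.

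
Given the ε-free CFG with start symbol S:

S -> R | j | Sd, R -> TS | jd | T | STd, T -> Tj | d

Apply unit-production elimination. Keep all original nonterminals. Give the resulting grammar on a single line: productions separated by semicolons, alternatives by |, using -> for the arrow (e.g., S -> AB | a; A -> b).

Unit productions: R->T, S->R.
Unit pairs (A ⇒* B via units): (R,T), (S,R), (S,T).
S: inherits non-unit rules of {R, S, T} → STd | Sd | TS | Tj | d | j | jd.
R: inherits non-unit rules of {R, T} → STd | TS | Tj | d | jd.
T: inherits non-unit rules of {T} → Tj | d.

S -> d | j | Sd | TS | Tj | jd | STd; R -> d | TS | Tj | jd | STd; T -> d | Tj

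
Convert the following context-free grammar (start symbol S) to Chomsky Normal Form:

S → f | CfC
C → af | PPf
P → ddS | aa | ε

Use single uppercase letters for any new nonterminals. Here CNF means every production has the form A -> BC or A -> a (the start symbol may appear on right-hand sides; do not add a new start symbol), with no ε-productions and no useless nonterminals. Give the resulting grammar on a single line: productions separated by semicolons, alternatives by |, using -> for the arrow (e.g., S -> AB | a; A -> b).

Nullable: {P}; after ε-elimination: S -> f | CfC; C -> f | Pf | af | PPf; P -> aa | ddS.
No unit productions to eliminate.
TERM: introduce B -> a, D -> d, A -> f and substitute in every rule of length ≥2.
BIN: C -> PPA becomes C -> PE, E -> PA; P -> DDS becomes P -> DF, F -> DS; S -> CAC becomes S -> CG, G -> AC.

S -> f | CG; A -> f; B -> a; C -> f | BA | PA | PE; D -> d; E -> PA; F -> DS; G -> AC; P -> BB | DF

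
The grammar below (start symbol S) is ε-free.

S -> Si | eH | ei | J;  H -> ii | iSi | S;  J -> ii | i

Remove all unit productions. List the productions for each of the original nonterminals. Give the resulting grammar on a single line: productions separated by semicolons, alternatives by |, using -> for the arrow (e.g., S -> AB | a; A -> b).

S -> i | Si | eH | ei | ii; H -> i | Si | eH | ei | ii | iSi; J -> i | ii

Unit productions: H->S, S->J.
Unit pairs (A ⇒* B via units): (H,J), (H,S), (S,J).
S: inherits non-unit rules of {J, S} → Si | eH | ei | i | ii.
H: inherits non-unit rules of {H, J, S} → Si | eH | ei | i | iSi | ii.
J: inherits non-unit rules of {J} → i | ii.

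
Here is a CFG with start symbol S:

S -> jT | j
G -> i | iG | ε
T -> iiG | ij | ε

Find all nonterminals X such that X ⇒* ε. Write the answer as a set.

Directly nullable (have an ε-rule): {G, T}.
Not nullable: S — each has a terminal in every rule's right-hand side or depends on a non-nullable symbol.

{G, T}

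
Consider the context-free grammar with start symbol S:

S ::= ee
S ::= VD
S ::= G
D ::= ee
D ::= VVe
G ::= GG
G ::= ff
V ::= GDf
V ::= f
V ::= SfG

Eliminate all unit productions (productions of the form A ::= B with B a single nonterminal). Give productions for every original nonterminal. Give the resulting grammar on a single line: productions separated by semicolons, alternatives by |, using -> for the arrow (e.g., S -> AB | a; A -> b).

S -> GG | VD | ee | ff; D -> ee | VVe; G -> GG | ff; V -> f | GDf | SfG

Unit productions: S->G.
Unit pairs (A ⇒* B via units): (S,G).
S: inherits non-unit rules of {G, S} → GG | VD | ee | ff.
D: inherits non-unit rules of {D} → VVe | ee.
G: inherits non-unit rules of {G} → GG | ff.
V: inherits non-unit rules of {V} → GDf | SfG | f.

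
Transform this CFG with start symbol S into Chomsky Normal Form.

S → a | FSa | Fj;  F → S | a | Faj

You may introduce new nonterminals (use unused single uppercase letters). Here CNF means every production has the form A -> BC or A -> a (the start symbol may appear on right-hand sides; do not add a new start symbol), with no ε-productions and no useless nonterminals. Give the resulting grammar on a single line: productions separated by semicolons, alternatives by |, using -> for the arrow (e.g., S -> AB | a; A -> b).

No ε-productions.
After unit-elimination: S -> a | Fj | FSa; F -> a | Fj | FSa | Faj.
TERM: introduce A -> a, B -> j and substitute in every rule of length ≥2.
BIN: F -> FAB becomes F -> FC, C -> AB; F -> FSA becomes F -> FD, D -> SA; S -> FSA becomes S -> FE, E -> SA.

S -> a | FB | FE; A -> a; B -> j; C -> AB; D -> SA; E -> SA; F -> a | FB | FC | FD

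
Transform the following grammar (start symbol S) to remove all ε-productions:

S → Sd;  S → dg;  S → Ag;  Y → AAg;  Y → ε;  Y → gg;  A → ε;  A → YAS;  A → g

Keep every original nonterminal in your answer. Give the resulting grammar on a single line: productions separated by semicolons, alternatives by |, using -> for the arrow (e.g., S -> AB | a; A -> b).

S -> g | Ag | Sd | dg; A -> S | g | AS | YS | YAS; Y -> g | Ag | gg | AAg

Nullable set: {A, Y}.
S -> Ag: A nullable, giving Ag | g.
Drop A -> ε.
A -> YAS: Y, A nullable, giving AS | S | YAS | YS.
Drop Y -> ε.
Y -> AAg: A, A nullable, giving AAg | Ag | g.
Unchanged (no nullable symbols): S -> Sd; S -> dg; A -> g; Y -> gg.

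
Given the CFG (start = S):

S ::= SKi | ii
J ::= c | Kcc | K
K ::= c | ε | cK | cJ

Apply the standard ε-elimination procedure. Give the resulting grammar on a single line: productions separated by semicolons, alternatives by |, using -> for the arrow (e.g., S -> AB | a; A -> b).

S -> Si | ii | SKi; J -> K | c | cc | Kcc; K -> c | cJ | cK

Nullable set: {J, K}.
S -> SKi: K nullable, giving SKi | Si.
J -> K: K nullable, giving K.
J -> Kcc: K nullable, giving Kcc | cc.
Drop K -> ε.
K -> cJ: J nullable, giving c | cJ.
K -> cK: K nullable, giving c | cK.
Unchanged (no nullable symbols): S -> ii; J -> c; K -> c.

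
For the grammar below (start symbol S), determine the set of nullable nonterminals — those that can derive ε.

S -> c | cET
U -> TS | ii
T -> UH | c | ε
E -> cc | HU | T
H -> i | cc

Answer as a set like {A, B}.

{E, T}

Directly nullable (have an ε-rule): {T}.
E is nullable via E -> T (every symbol on the right is already known nullable).
Not nullable: H, S, U — each has a terminal in every rule's right-hand side or depends on a non-nullable symbol.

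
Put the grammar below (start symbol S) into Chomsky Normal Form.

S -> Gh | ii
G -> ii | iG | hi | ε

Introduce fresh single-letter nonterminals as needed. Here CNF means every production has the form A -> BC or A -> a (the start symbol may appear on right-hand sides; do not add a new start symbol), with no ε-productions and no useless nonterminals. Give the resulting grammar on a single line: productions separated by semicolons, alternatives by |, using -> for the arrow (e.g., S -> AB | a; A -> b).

Nullable: {G}; after ε-elimination: S -> h | Gh | ii; G -> i | hi | iG | ii.
No unit productions to eliminate.
TERM: introduce A -> h, B -> i and substitute in every rule of length ≥2.

S -> h | BB | GA; A -> h; B -> i; G -> i | AB | BB | BG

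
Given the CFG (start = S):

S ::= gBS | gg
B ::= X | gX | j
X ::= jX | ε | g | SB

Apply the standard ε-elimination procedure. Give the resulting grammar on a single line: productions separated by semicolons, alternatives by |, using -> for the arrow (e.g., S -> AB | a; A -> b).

S -> gS | gg | gBS; B -> X | g | j | gX; X -> S | g | j | SB | jX

Nullable set: {B, X}.
S -> gBS: B nullable, giving gBS | gS.
B -> X: X nullable, giving X.
B -> gX: X nullable, giving g | gX.
Drop X -> ε.
X -> SB: B nullable, giving S | SB.
X -> jX: X nullable, giving j | jX.
Unchanged (no nullable symbols): S -> gg; B -> j; X -> g.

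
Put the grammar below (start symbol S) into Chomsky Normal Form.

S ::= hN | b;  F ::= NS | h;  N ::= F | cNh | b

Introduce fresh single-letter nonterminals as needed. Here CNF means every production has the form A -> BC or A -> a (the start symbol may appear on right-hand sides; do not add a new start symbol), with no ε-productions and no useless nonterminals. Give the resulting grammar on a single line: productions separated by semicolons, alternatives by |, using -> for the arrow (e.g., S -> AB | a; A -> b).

No ε-productions.
After unit-elimination: S -> b | hN; F -> h | NS; N -> b | h | NS | cNh.
TERM: introduce A -> c, B -> h and substitute in every rule of length ≥2.
BIN: N -> ANB becomes N -> AC, C -> NB.
Drop unreachable/unproductive: F.

S -> b | BN; A -> c; B -> h; C -> NB; N -> b | h | AC | NS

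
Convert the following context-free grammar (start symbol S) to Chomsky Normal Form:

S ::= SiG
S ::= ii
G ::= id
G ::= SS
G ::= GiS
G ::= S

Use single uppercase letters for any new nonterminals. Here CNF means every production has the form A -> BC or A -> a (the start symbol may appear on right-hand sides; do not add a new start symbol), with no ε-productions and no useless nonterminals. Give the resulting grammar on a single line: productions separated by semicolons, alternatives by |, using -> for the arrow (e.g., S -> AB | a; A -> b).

S -> AA | SE; A -> i; B -> d; C -> AS; D -> AG; E -> AG; G -> AA | AB | GC | SD | SS

No ε-productions.
After unit-elimination: S -> ii | SiG; G -> SS | id | ii | GiS | SiG.
TERM: introduce B -> d, A -> i and substitute in every rule of length ≥2.
BIN: G -> GAS becomes G -> GC, C -> AS; G -> SAG becomes G -> SD, D -> AG; S -> SAG becomes S -> SE, E -> AG.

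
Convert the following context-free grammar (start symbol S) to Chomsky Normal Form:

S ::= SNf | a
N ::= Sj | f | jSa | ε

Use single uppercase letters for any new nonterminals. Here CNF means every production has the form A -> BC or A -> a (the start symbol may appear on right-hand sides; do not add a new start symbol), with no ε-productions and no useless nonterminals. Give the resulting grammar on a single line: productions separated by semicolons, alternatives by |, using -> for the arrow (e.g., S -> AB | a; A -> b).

Nullable: {N}; after ε-elimination: S -> a | Sf | SNf; N -> f | Sj | jSa.
No unit productions to eliminate.
TERM: introduce B -> a, C -> f, A -> j and substitute in every rule of length ≥2.
BIN: N -> ASB becomes N -> AD, D -> SB; S -> SNC becomes S -> SE, E -> NC.

S -> a | SC | SE; A -> j; B -> a; C -> f; D -> SB; E -> NC; N -> f | AD | SA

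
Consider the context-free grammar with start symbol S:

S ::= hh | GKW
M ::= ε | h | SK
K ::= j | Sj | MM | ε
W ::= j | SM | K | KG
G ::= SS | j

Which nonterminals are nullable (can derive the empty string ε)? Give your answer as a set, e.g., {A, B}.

{K, M, W}

Directly nullable (have an ε-rule): {K, M}.
W is nullable via W -> K (every symbol on the right is already known nullable).
Not nullable: G, S — each has a terminal in every rule's right-hand side or depends on a non-nullable symbol.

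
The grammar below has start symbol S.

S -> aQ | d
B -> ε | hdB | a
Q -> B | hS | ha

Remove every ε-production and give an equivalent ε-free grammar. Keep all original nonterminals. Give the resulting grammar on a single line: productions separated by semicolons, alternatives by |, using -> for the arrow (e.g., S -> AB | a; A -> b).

Nullable set: {B, Q}.
S -> aQ: Q nullable, giving a | aQ.
Drop B -> ε.
B -> hdB: B nullable, giving hd | hdB.
Q -> B: B nullable, giving B.
Unchanged (no nullable symbols): S -> d; B -> a; Q -> hS; Q -> ha.

S -> a | d | aQ; B -> a | hd | hdB; Q -> B | hS | ha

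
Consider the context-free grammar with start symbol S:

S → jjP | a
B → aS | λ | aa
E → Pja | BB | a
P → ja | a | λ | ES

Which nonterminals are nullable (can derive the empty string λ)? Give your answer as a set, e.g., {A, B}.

{B, E, P}

Directly nullable (have an ε-rule): {B, P}.
E is nullable via E -> BB (every symbol on the right is already known nullable).
Not nullable: S — each has a terminal in every rule's right-hand side or depends on a non-nullable symbol.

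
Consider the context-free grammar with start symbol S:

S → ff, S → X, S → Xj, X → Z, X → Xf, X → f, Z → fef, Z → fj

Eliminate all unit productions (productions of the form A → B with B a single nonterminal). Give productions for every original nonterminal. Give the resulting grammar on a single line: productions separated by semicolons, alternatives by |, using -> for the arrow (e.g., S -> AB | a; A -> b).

S -> f | Xf | Xj | ff | fj | fef; X -> f | Xf | fj | fef; Z -> fj | fef

Unit productions: S->X, X->Z.
Unit pairs (A ⇒* B via units): (S,X), (S,Z), (X,Z).
S: inherits non-unit rules of {S, X, Z} → Xf | Xj | f | fef | ff | fj.
X: inherits non-unit rules of {X, Z} → Xf | f | fef | fj.
Z: inherits non-unit rules of {Z} → fef | fj.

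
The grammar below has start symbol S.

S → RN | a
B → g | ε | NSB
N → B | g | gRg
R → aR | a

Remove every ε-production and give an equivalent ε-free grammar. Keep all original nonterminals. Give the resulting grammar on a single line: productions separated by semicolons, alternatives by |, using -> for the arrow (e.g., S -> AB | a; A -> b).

S -> R | a | RN; B -> S | g | NS | SB | NSB; N -> B | g | gRg; R -> a | aR

Nullable set: {B, N}.
S -> RN: N nullable, giving R | RN.
Drop B -> ε.
B -> NSB: N, B nullable, giving NS | NSB | S | SB.
N -> B: B nullable, giving B.
Unchanged (no nullable symbols): S -> a; B -> g; N -> g; N -> gRg; R -> a; R -> aR.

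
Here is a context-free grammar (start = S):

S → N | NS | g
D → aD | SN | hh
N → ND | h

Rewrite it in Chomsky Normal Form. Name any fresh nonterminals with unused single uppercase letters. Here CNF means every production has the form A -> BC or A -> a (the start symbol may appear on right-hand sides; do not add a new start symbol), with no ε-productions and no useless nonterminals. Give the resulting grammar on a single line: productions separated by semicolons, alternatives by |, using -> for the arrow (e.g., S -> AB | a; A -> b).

S -> g | h | ND | NS; A -> a; B -> h; D -> AD | BB | SN; N -> h | ND

No ε-productions.
After unit-elimination: S -> g | h | ND | NS; D -> SN | aD | hh; N -> h | ND.
TERM: introduce A -> a, B -> h and substitute in every rule of length ≥2.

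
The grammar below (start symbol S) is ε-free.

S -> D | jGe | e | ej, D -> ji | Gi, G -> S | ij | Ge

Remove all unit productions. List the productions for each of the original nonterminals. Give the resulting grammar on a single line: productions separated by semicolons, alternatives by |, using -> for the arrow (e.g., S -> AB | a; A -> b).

S -> e | Gi | ej | ji | jGe; D -> Gi | ji; G -> e | Ge | Gi | ej | ij | ji | jGe

Unit productions: G->S, S->D.
Unit pairs (A ⇒* B via units): (G,D), (G,S), (S,D).
S: inherits non-unit rules of {D, S} → Gi | e | ej | jGe | ji.
D: inherits non-unit rules of {D} → Gi | ji.
G: inherits non-unit rules of {D, G, S} → Ge | Gi | e | ej | ij | jGe | ji.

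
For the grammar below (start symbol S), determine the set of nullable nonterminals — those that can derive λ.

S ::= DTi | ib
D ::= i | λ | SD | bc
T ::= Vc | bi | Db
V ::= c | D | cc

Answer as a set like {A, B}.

Directly nullable (have an ε-rule): {D}.
V is nullable via V -> D (every symbol on the right is already known nullable).
Not nullable: S, T — each has a terminal in every rule's right-hand side or depends on a non-nullable symbol.

{D, V}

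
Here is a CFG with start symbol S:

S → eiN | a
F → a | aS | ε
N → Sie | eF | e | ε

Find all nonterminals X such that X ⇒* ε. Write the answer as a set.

{F, N}

Directly nullable (have an ε-rule): {F, N}.
Not nullable: S — each has a terminal in every rule's right-hand side or depends on a non-nullable symbol.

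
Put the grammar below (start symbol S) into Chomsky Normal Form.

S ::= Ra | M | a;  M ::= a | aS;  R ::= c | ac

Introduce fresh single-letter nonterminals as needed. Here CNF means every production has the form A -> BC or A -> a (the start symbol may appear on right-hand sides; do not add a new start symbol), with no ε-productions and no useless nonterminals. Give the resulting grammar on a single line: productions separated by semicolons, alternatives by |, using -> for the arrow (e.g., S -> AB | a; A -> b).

No ε-productions.
After unit-elimination: S -> a | Ra | aS; M -> a | aS; R -> c | ac.
TERM: introduce A -> a, B -> c and substitute in every rule of length ≥2.
Drop unreachable/unproductive: M.

S -> a | AS | RA; A -> a; B -> c; R -> c | AB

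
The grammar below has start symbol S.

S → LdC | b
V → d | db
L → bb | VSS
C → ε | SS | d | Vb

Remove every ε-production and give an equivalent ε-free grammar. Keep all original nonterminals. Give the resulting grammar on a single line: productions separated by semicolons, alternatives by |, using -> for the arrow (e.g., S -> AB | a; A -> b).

S -> b | Ld | LdC; C -> d | SS | Vb; L -> bb | VSS; V -> d | db

Nullable set: {C}.
S -> LdC: C nullable, giving Ld | LdC.
Drop C -> ε.
Unchanged (no nullable symbols): S -> b; C -> SS; C -> Vb; C -> d; L -> VSS; L -> bb; V -> d; V -> db.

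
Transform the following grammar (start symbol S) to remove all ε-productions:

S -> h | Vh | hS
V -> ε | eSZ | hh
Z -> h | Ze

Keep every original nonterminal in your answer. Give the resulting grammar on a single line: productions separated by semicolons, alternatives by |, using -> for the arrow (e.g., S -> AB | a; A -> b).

S -> h | Vh | hS; V -> hh | eSZ; Z -> h | Ze

Nullable set: {V}.
S -> Vh: V nullable, giving Vh | h.
Drop V -> ε.
Unchanged (no nullable symbols): S -> h; S -> hS; V -> eSZ; V -> hh; Z -> Ze; Z -> h.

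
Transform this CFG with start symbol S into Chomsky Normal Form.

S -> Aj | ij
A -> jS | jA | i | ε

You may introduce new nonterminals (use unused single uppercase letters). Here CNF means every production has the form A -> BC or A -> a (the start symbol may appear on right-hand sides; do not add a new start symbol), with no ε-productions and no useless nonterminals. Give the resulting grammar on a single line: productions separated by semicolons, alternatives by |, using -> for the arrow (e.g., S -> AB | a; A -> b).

S -> j | AB | CB; A -> i | j | BA | BS; B -> j; C -> i

Nullable: {A}; after ε-elimination: S -> j | Aj | ij; A -> i | j | jA | jS.
No unit productions to eliminate.
TERM: introduce C -> i, B -> j and substitute in every rule of length ≥2.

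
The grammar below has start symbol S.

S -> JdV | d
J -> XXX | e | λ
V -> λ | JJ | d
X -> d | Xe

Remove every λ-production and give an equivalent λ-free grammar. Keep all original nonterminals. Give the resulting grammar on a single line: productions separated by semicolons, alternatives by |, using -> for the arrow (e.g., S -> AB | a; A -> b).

Nullable set: {J, V}.
S -> JdV: J, V nullable, giving Jd | JdV | d | dV.
Drop J -> λ.
Drop V -> λ.
V -> JJ: J, J nullable, giving J | JJ.
Unchanged (no nullable symbols): S -> d; J -> XXX; J -> e; V -> d; X -> Xe; X -> d.

S -> d | Jd | dV | JdV; J -> e | XXX; V -> J | d | JJ; X -> d | Xe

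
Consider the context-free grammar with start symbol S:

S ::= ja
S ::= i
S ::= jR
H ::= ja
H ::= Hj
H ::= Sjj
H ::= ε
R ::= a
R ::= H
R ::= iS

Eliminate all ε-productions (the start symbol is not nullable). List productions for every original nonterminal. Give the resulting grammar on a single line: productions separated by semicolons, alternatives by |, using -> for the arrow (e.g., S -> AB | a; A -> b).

Nullable set: {H, R}.
S -> jR: R nullable, giving j | jR.
Drop H -> ε.
H -> Hj: H nullable, giving Hj | j.
R -> H: H nullable, giving H.
Unchanged (no nullable symbols): S -> i; S -> ja; H -> Sjj; H -> ja; R -> a; R -> iS.

S -> i | j | jR | ja; H -> j | Hj | ja | Sjj; R -> H | a | iS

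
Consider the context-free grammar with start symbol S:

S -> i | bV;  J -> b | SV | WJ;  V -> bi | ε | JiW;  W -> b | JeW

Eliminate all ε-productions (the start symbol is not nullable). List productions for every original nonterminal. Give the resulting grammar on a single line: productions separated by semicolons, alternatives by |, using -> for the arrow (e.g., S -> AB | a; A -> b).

S -> b | i | bV; J -> S | b | SV | WJ; V -> bi | JiW; W -> b | JeW

Nullable set: {V}.
S -> bV: V nullable, giving b | bV.
J -> SV: V nullable, giving S | SV.
Drop V -> ε.
Unchanged (no nullable symbols): S -> i; J -> WJ; J -> b; V -> JiW; V -> bi; W -> JeW; W -> b.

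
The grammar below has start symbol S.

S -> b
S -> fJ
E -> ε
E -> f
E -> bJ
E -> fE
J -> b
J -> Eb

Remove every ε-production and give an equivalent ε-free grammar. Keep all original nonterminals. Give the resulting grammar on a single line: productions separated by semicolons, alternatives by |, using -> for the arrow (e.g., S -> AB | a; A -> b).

S -> b | fJ; E -> f | bJ | fE; J -> b | Eb

Nullable set: {E}.
Drop E -> ε.
E -> fE: E nullable, giving f | fE.
J -> Eb: E nullable, giving Eb | b.
Unchanged (no nullable symbols): S -> b; S -> fJ; E -> bJ; E -> f; J -> b.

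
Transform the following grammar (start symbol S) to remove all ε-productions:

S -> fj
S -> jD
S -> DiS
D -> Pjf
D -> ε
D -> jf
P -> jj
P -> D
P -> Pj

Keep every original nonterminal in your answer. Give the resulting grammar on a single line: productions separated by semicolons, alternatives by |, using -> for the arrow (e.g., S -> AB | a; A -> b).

Nullable set: {D, P}.
S -> DiS: D nullable, giving DiS | iS.
S -> jD: D nullable, giving j | jD.
Drop D -> ε.
D -> Pjf: P nullable, giving Pjf | jf.
P -> D: D nullable, giving D.
P -> Pj: P nullable, giving Pj | j.
Unchanged (no nullable symbols): S -> fj; D -> jf; P -> jj.

S -> j | fj | iS | jD | DiS; D -> jf | Pjf; P -> D | j | Pj | jj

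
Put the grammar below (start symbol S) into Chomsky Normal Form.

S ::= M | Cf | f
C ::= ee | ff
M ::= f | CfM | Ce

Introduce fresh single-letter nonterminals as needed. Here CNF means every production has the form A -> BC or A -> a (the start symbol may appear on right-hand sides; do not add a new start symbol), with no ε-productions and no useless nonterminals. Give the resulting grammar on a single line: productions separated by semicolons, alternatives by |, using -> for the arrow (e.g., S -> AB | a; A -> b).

S -> f | CA | CB | CE; A -> e; B -> f; C -> AA | BB; D -> BM; E -> BM; M -> f | CA | CD

No ε-productions.
After unit-elimination: S -> f | Ce | Cf | CfM; C -> ee | ff; M -> f | Ce | CfM.
TERM: introduce A -> e, B -> f and substitute in every rule of length ≥2.
BIN: M -> CBM becomes M -> CD, D -> BM; S -> CBM becomes S -> CE, E -> BM.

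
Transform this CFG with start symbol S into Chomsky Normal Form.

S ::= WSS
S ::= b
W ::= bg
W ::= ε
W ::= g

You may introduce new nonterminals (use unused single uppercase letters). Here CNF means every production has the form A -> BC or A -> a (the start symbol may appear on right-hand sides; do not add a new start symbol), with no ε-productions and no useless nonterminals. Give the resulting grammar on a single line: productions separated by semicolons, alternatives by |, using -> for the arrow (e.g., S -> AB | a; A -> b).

S -> b | SS | WC; A -> b; B -> g; C -> SS; W -> g | AB

Nullable: {W}; after ε-elimination: S -> b | SS | WSS; W -> g | bg.
No unit productions to eliminate.
TERM: introduce A -> b, B -> g and substitute in every rule of length ≥2.
BIN: S -> WSS becomes S -> WC, C -> SS.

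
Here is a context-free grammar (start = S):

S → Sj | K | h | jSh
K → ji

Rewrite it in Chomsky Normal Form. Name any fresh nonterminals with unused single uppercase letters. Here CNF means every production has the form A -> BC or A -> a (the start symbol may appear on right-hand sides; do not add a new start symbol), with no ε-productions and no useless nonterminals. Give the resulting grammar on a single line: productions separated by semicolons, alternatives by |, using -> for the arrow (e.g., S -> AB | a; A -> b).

No ε-productions.
After unit-elimination: S -> h | Sj | ji | jSh; K -> ji.
TERM: introduce C -> h, B -> i, A -> j and substitute in every rule of length ≥2.
BIN: S -> ASC becomes S -> AD, D -> SC.
Drop unreachable/unproductive: K.

S -> h | AB | AD | SA; A -> j; B -> i; C -> h; D -> SC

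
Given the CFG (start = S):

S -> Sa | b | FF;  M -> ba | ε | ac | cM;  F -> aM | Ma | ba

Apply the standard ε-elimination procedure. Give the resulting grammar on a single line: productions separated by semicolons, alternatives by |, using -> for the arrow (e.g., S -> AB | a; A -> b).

S -> b | FF | Sa; F -> a | Ma | aM | ba; M -> c | ac | ba | cM

Nullable set: {M}.
F -> Ma: M nullable, giving Ma | a.
F -> aM: M nullable, giving a | aM.
Drop M -> ε.
M -> cM: M nullable, giving c | cM.
Unchanged (no nullable symbols): S -> FF; S -> Sa; S -> b; F -> ba; M -> ac; M -> ba.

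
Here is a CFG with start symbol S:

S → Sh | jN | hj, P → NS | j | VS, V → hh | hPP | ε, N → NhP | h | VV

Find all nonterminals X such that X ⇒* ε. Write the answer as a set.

Directly nullable (have an ε-rule): {V}.
N is nullable via N -> VV (every symbol on the right is already known nullable).
Not nullable: P, S — each has a terminal in every rule's right-hand side or depends on a non-nullable symbol.

{N, V}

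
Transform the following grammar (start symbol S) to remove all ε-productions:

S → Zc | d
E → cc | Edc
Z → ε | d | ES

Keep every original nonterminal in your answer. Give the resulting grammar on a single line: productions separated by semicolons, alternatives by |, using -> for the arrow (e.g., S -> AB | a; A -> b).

S -> c | d | Zc; E -> cc | Edc; Z -> d | ES

Nullable set: {Z}.
S -> Zc: Z nullable, giving Zc | c.
Drop Z -> ε.
Unchanged (no nullable symbols): S -> d; E -> Edc; E -> cc; Z -> ES; Z -> d.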